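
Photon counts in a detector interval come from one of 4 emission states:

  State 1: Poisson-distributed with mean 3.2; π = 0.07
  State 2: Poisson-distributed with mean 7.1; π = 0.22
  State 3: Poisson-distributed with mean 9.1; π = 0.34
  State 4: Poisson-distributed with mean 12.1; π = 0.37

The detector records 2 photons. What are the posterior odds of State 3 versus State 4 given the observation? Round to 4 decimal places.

Since P(k|x) ∝ w_k f_k(x), the posterior odds are w_i f_i(x) / (w_j f_j(x)).
Poisson probabilities:
  L_1 = e^(−3.2)·3.2^2/2! = 0.208702
  L_2 = e^(−7.1)·7.1^2/2! = 0.0207968
  L_3 = e^(−9.1)·9.1^2/2! = 0.00462352
  L_4 = e^(−12.1)·12.1^2/2! = 0.000406984
Posterior odds = (w_3·L_3) / (w_4·L_4) = (0.34·0.00462352) / (0.37·0.000406984) = 0.001572 / 0.000150584 ≈ 10.4393

10.4393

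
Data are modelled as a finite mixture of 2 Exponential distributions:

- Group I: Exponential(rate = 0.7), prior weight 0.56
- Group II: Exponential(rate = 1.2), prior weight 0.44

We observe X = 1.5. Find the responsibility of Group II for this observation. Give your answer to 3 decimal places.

Posterior ∝ prior × likelihood, so P(k | x) ∝ P(Z=k) f_k(x); normalise over all components.
Component likelihoods at x = 1.5:
  f_I = 0.244956
  f_II = 0.198359
Unnormalised posteriors:
  P(Z=I)·f_I = 0.56 × 0.244956 = 0.137176
  P(Z=II)·f_II = 0.44 × 0.198359 = 0.0872778
Sum: 0.137176 + 0.0872778 = 0.224453
So the posterior for Group II is 0.0872778 / 0.224453 ≈ 0.389.

0.389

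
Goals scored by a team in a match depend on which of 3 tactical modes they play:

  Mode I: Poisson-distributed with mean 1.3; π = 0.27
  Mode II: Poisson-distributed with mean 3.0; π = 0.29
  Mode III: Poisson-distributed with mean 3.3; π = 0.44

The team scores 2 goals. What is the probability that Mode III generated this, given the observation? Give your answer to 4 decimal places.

P(component k | x) = π_k·f_k(x) / marginal(x), where marginal(x) = Σ_j π_j·f_j(x).
Poisson probabilities:
  L_I = e^(−1.3)·1.3^2/2! = 0.230289
  L_II = e^(−3.0)·3.0^2/2! = 0.224042
  L_III = e^(−3.3)·3.3^2/2! = 0.200829
Weight by the priors:
  π_I·L_I = 0.27 × 0.230289 = 0.0621781
  π_II·L_II = 0.29 × 0.224042 = 0.0649721
  π_III·L_III = 0.44 × 0.200829 = 0.0883647
Marginal: 0.0621781 + 0.0649721 + 0.0883647 = 0.215515
P(Mode III | data) ≈ 0.4100

0.4100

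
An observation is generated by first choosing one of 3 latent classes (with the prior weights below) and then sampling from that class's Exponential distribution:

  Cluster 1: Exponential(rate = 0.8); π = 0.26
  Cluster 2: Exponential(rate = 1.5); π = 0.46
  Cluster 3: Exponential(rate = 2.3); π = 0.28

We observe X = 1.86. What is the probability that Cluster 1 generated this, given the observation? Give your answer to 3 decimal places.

0.478

Posterior ∝ prior × likelihood, so P(k | x) ∝ π_k f_k(x); normalise over all components.
Evaluate each component's likelihood at the observed value:
  L_1 = 0.8·e^(−0.8·1.86) = 0.8·e^(−1.4880) = 0.180659
  L_2 = 1.5·e^(−1.5·1.86) = 1.5·e^(−2.7900) = 0.0921318
  L_3 = 2.3·e^(−2.3·1.86) = 2.3·e^(−4.2780) = 0.0319019
Unnormalised posteriors:
  π_1·L_1 = 0.26 × 0.180659 = 0.0469714
  π_2·L_2 = 0.46 × 0.0921318 = 0.0423806
  π_3·L_3 = 0.28 × 0.0319019 = 0.00893252
Evidence: 0.0469714 + 0.0423806 + 0.00893252 = 0.0982845
P(Cluster 1 | the observation) ≈ 0.478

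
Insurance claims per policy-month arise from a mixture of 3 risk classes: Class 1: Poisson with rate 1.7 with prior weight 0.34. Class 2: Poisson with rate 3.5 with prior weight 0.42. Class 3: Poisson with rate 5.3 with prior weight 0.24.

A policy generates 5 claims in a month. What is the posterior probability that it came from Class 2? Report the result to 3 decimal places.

0.531

Posterior ∝ prior × likelihood, so P(k | x) ∝ π_k f_k(x); normalise over all components.
Poisson probabilities:
  L_1 = e^(−1.7)·1.7^5/5! = 0.0216154
  L_2 = e^(−3.5)·3.5^5/5! = 0.132169
  L_3 = e^(−5.3)·5.3^5/5! = 0.173955
Unnormalised posteriors:
  π_1·L_1 = 0.34 × 0.0216154 = 0.00734923
  π_2·L_2 = 0.42 × 0.132169 = 0.0555108
  π_3·L_3 = 0.24 × 0.173955 = 0.0417492
Sum: 0.00734923 + 0.0555108 + 0.0417492 = 0.104609
P(Class 2 | 5 claims) = 0.0555108 / 0.104609 ≈ 0.531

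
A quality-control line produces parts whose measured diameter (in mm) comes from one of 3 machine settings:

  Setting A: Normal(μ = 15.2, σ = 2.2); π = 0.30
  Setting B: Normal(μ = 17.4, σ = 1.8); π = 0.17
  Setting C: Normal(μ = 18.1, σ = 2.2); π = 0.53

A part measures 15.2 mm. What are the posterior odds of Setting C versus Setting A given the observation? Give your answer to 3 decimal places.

Posterior odds = (w_i f_i(x)) / (w_j f_j(x)); the normalising sum cancels.
Normal densities:
  p_A = (1/(2.2·√(2π)))·exp(−(15.2−15.2)²/(2·2.2²)) = 0.181337·exp(-0.00000) = 0.181337
  p_B = (1/(1.8·√(2π)))·exp(−(15.2−17.4)²/(2·1.8²)) = 0.221635·exp(-0.74691) = 0.105016
  p_C = (1/(2.2·√(2π)))·exp(−(15.2−18.1)²/(2·2.2²)) = 0.181337·exp(-0.86880) = 0.0760627
Posterior odds = (w_C·p_C) / (w_A·p_A) = (0.53·0.0760627) / (0.30·0.181337) = 0.0403132 / 0.0544012 ≈ 0.741

0.741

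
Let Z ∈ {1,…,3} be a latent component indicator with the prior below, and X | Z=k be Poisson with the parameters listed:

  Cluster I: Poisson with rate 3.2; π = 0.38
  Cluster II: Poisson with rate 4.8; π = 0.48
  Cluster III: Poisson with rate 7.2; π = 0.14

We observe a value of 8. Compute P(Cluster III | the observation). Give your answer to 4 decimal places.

0.3703

P(component k | x) = P(Z=k)·f_k(x) / marginal(x), where marginal(x) = Σ_j P(Z=j)·f_j(x).
Evaluate each component's likelihood at the observed value:
  L_I = e^(−3.2)·3.2^8/8! = 0.0111157
  L_II = e^(−4.8)·4.8^8/8! = 0.057517
  L_III = e^(−7.2)·7.2^8/8! = 0.133727
Weight by the priors:
  P(Z=I)·L_I = 0.38 × 0.0111157 = 0.00422397
  P(Z=II)·L_II = 0.48 × 0.057517 = 0.0276081
  P(Z=III)·L_III = 0.14 × 0.133727 = 0.0187218
Marginal: 0.00422397 + 0.0276081 + 0.0187218 = 0.0505539
P(Cluster III | the observation) = 0.0187218 / 0.0505539 ≈ 0.3703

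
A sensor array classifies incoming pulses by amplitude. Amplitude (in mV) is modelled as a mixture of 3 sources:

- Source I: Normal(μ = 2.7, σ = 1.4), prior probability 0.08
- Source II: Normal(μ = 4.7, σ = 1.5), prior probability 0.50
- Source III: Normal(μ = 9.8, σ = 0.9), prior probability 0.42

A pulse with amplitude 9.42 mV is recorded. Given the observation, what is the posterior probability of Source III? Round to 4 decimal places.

P(component k | x) = w_k·f_k(x) / marginal(x), where marginal(x) = Σ_j w_j·f_j(x).
Normal densities:
  L_I = (1/(1.4·√(2π)))·exp(−(9.42−2.7)²/(2·1.4²)) = 0.284959·exp(-11.52000) = 2.8295e-06
  L_II = (1/(1.5·√(2π)))·exp(−(9.42−4.7)²/(2·1.5²)) = 0.265962·exp(-4.95076) = 0.00188249
  L_III = (1/(0.9·√(2π)))·exp(−(9.42−9.8)²/(2·0.9²)) = 0.443269·exp(-0.08914) = 0.405468
Prior × likelihood for each component:
  w_I·L_I = 0.08 × 2.8295e-06 = 2.2636e-07
  w_II·L_II = 0.50 × 0.00188249 = 0.000941246
  w_III·L_III = 0.42 × 0.405468 = 0.170296
Normaliser: 2.2636e-07 + 0.000941246 + 0.170296 = 0.171238
P(Source III | data) = 0.170296 / 0.171238 ≈ 0.9945

0.9945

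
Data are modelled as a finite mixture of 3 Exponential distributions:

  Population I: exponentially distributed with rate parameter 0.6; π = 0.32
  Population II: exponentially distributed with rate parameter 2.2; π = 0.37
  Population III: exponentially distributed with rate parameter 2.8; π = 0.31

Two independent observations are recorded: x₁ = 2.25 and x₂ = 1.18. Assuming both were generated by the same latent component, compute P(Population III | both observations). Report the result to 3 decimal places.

Posterior ∝ prior × likelihood, so P(k | x) ∝ π_k f_k(x); normalise over all components.
Since both observations come from the same component, the likelihood for component k is f_k(x₁)·f_k(x₂).
  p_I = [0.155544] × [0.295577] = 0.0459753
  p_II = [0.0155835] × [0.164057] = 0.00255658
  p_III = [0.00514165] × [0.102861] = 0.000528874
Unnormalised posteriors:
  π_I·p_I = 0.32 × 0.0459753 = 0.0147121
  π_II·p_II = 0.37 × 0.00255658 = 0.000945934
  π_III·p_III = 0.31 × 0.000528874 = 0.000163951
Normaliser: 0.0147121 + 0.000945934 + 0.000163951 = 0.015822
Responsibility of Population III: 0.000163951 / 0.015822 ≈ 0.010

0.010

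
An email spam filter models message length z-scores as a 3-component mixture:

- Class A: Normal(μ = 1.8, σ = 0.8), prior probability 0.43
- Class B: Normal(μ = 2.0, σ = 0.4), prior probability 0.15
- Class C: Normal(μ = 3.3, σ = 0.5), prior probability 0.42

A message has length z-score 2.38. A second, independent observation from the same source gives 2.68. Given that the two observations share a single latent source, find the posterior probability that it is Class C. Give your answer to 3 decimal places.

Posterior ∝ prior × likelihood, so P(k | x) ∝ π_k f_k(x); normalise over all components.
Since both observations come from the same component, the likelihood for component k is f_k(x₁)·f_k(x₂).
  p_A = [(1/(0.8·√(2π)))·exp(−(2.38−1.8)²/(2·0.8²)) = 0.498678·exp(-0.26281) = 0.383426] × [0.272315] = 0.104413
  p_B = [(1/(0.4·√(2π)))·exp(−(2.38−2.0)²/(2·0.4²)) = 0.997356·exp(-0.45125) = 0.635148] × [0.235123] = 0.149338
  p_C = [(1/(0.5·√(2π)))·exp(−(2.38−3.3)²/(2·0.5²)) = 0.797885·exp(-1.69280) = 0.146814] × [0.369875] = 0.0543026
Multiply by the mixture weights:
  π_A·p_A = 0.43 × 0.104413 = 0.0448975
  π_B·p_B = 0.15 × 0.149338 = 0.0224006
  π_C·p_C = 0.42 × 0.0543026 = 0.0228071
Evidence: 0.0448975 + 0.0224006 + 0.0228071 = 0.0901053
So the posterior for Class C is 0.0228071 / 0.0901053 ≈ 0.253.

0.253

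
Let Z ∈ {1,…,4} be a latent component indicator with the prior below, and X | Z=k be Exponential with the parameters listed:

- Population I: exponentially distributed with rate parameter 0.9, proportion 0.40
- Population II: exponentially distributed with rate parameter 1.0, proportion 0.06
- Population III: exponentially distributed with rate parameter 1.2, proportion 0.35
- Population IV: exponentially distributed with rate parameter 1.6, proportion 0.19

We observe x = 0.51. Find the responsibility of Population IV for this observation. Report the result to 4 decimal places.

0.2148

Apply Bayes' rule: the posterior for each component is proportional to its prior times its likelihood at x.
Evaluate each component's likelihood at the observed value:
  p_I = 0.568724
  p_II = 0.600496
  p_III = 0.650718
  p_IV = 0.707515
Prior × likelihood for each component:
  π_I·p_I = 0.40 × 0.568724 = 0.227489
  π_II·p_II = 0.06 × 0.600496 = 0.0360297
  π_III·p_III = 0.35 × 0.650718 = 0.227751
  π_IV·p_IV = 0.19 × 0.707515 = 0.134428
Sum: 0.227489 + 0.0360297 + 0.227751 + 0.134428 = 0.625698
Responsibility of Population IV: 0.134428 / 0.625698 ≈ 0.2148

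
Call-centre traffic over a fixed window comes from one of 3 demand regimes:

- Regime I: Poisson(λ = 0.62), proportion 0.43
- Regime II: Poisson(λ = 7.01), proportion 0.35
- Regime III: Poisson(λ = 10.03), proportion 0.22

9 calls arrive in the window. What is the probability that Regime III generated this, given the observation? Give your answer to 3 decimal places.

0.435

By Bayes' theorem, P(k | x) = π_k f_k(x) / Σ_j π_j f_j(x).
Evaluate each component's likelihood at the observed value:
  L_I = 2.00678e-08
  L_II = 0.101694
  L_III = 0.12473
Multiply by the mixture weights:
  π_I·L_I = 0.43 × 2.00678e-08 = 8.62915e-09
  π_II·L_II = 0.35 × 0.101694 = 0.0355929
  π_III·L_III = 0.22 × 0.12473 = 0.0274406
Evidence: 8.62915e-09 + 0.0355929 + 0.0274406 = 0.0630335
P(Regime III | the observation) ≈ 0.435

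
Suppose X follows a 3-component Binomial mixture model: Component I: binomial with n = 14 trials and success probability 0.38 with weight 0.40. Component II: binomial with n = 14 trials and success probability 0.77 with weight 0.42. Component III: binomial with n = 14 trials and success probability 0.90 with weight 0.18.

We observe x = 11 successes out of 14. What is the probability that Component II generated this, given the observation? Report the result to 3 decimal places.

By Bayes' theorem, P(k | x) = π_k f_k(x) / Σ_j π_j f_j(x).
Component likelihoods at x = 11 successes out of 14:
  p_I = C(14,11)·0.38^11·0.62^3 = 364·2.38572e-05·0.238328 = 0.00206965
  p_II = C(14,11)·0.77^11·0.23^3 = 364·0.0564154·0.012167 = 0.249852
  p_III = C(14,11)·0.90^11·0.10^3 = 364·0.313811·0.001 = 0.114227
Prior × likelihood for each component:
  π_I·p_I = 0.40 × 0.00206965 = 0.000827858
  π_II·p_II = 0.42 × 0.249852 = 0.104938
  π_III·p_III = 0.18 × 0.114227 = 0.0205609
Denominator: 0.000827858 + 0.104938 + 0.0205609 = 0.126327
P(Component II | the observation) = 0.104938 / 0.126327 ≈ 0.831

0.831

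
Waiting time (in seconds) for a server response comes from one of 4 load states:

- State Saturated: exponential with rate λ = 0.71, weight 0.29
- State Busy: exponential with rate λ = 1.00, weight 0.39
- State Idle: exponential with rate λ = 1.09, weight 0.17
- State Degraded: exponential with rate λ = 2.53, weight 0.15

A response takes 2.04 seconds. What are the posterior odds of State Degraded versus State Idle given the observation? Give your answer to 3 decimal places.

0.109

Posterior odds = (w_i f_i(x)) / (w_j f_j(x)); the normalising sum cancels.
Component likelihoods at x = 2.04 seconds:
  p_Saturated = 0.166812
  p_Busy = 0.130029
  p_Idle = 0.117959
  p_Degraded = 0.0145091
Posterior odds = (w_Degraded·p_Degraded) / (w_Idle·p_Idle) = (0.15·0.0145091) / (0.17·0.117959) = 0.00217636 / 0.0200529 ≈ 0.109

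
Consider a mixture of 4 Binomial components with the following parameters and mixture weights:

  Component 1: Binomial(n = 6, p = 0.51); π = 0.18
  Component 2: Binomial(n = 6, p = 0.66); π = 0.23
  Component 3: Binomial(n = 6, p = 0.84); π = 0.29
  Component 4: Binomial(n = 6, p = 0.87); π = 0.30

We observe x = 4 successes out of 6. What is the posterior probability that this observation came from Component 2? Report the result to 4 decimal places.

By Bayes' theorem, P(k | x) = π_k f_k(x) / Σ_j π_j f_j(x).
Component likelihoods at x = 4 successes out of 6:
  L_1 = 0.243649
  L_2 = 0.329022
  L_3 = 0.191183
  L_4 = 0.14523
Weight by the priors:
  π_1·L_1 = 0.18 × 0.243649 = 0.0438568
  π_2·L_2 = 0.23 × 0.329022 = 0.075675
  π_3·L_3 = 0.29 × 0.191183 = 0.055443
  π_4·L_4 = 0.30 × 0.14523 = 0.0435689
Marginal: 0.0438568 + 0.075675 + 0.055443 + 0.0435689 = 0.218544
So the posterior for Component 2 is 0.075675 / 0.218544 ≈ 0.3463.

0.3463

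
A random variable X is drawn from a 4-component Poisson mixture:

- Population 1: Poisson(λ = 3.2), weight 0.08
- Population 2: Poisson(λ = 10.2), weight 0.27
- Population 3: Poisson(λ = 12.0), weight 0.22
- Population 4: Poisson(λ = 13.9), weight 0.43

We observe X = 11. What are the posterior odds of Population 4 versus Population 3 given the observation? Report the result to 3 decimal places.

1.473

The posterior odds equal the prior odds times the likelihood ratio: (π_i/π_j)·(f_i(x)/f_j(x)).
Poisson probabilities:
  p_1 = 0.000367919
  p_2 = 0.115782
  p_3 = 0.114368
  p_4 = 0.0861616
0.0370495 / 0.0251609 ≈ 1.473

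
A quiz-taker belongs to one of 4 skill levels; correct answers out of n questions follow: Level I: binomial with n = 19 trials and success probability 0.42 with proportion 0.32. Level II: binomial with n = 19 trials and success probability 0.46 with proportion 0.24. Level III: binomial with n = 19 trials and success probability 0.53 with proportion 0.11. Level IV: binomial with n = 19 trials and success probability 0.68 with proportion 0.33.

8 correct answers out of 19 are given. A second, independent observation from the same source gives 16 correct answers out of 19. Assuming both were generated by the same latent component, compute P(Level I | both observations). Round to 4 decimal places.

By Bayes' theorem, P(k | x) = π_k f_k(x) / Σ_j π_j f_j(x).
Since both observations come from the same component, the likelihood for component k is f_k(x₁)·f_k(x₂).
  p_I = [C(19,8)·0.42^8·0.58^11 = 75582·0.000968265·0.00249866 = 0.182861] × [0.000177254] = 3.24128e-05
  p_II = [C(19,8)·0.46^8·0.54^11 = 75582·0.00200476·0.0011385 = 0.172509] × [0.00061324] = 0.00010579
  p_III = [C(19,8)·0.53^8·0.47^11 = 75582·0.00622597·0.000247216 = 0.116333] × [0.0038997] = 0.000453663
  p_IV = [C(19,8)·0.68^8·0.32^11 = 75582·0.0457163·3.60288e-06 = 0.0124491] × [0.0663615] = 0.000826144
Multiply by the mixture weights:
  π_I·p_I = 0.32 × 3.24128e-05 = 1.03721e-05
  π_II·p_II = 0.24 × 0.00010579 = 2.53895e-05
  π_III·p_III = 0.11 × 0.000453663 = 4.99029e-05
  π_IV·p_IV = 0.33 × 0.000826144 = 0.000272628
Sum: 1.03721e-05 + 2.53895e-05 + 4.99029e-05 + 0.000272628 = 0.000358292
P(Level I | x) = 1.03721e-05 / 0.000358292 ≈ 0.0289

0.0289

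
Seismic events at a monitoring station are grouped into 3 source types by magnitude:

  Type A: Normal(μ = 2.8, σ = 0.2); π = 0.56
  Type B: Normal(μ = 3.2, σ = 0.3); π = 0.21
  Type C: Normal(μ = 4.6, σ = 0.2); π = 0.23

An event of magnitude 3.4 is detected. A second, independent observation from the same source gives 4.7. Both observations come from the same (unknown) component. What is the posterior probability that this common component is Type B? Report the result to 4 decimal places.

0.9890

P(component k | x) = π_k·f_k(x) / marginal(x), where marginal(x) = Σ_j π_j·f_j(x).
Since both observations come from the same component, the likelihood for component k is f_k(x₁)·f_k(x₂).
  f_A = [0.0221592] × [5.03897e-20] = 1.1166e-21
  f_B = [1.06483] × [4.95573e-06] = 5.277e-06
  f_C = [3.03794e-08] × [1.76033] = 5.34777e-08
Weight by the priors:
  π_A·f_A = 0.56 × 1.1166e-21 = 6.25294e-22
  π_B·f_B = 0.21 × 5.277e-06 = 1.10817e-06
  π_C·f_C = 0.23 × 5.34777e-08 = 1.22999e-08
Sum: 6.25294e-22 + 1.10817e-06 + 1.22999e-08 = 1.12047e-06
So the posterior for Type B is 1.10817e-06 / 1.12047e-06 ≈ 0.9890.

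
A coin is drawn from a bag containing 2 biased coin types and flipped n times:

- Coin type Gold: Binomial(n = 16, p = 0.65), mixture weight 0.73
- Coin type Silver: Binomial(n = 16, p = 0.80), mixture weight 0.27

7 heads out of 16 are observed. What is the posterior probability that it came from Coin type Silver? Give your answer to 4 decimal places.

0.0102

Posterior ∝ prior × likelihood, so P(k | x) ∝ P(Z=k) f_k(x); normalise over all components.
Binomial probabilities:
  f_Gold = C(16,7)·0.65^7·0.35^9 = 11440·0.0490223·7.88156e-05 = 0.044201
  f_Silver = C(16,7)·0.80^7·0.20^9 = 11440·0.209715·5.12e-07 = 0.00122836
Multiply by the mixture weights:
  P(Z=Gold)·f_Gold = 0.73 × 0.044201 = 0.0322667
  P(Z=Silver)·f_Silver = 0.27 × 0.00122836 = 0.000331657
Marginal: 0.0322667 + 0.000331657 = 0.0325984
P(Coin type Silver | x) ≈ 0.0102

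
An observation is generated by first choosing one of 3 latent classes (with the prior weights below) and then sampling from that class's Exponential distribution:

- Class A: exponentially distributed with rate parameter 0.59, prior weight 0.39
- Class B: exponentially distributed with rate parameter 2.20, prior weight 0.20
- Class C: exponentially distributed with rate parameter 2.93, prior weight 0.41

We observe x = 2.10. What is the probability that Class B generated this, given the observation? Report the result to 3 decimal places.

Posterior ∝ prior × likelihood, so P(k | x) ∝ π_k f_k(x); normalise over all components.
Component likelihoods at x = 2.10:
  L_A = 0.59·e^(−0.59·2.10) = 0.59·e^(−1.2390) = 0.170908
  L_B = 2.20·e^(−2.20·2.10) = 2.20·e^(−4.6200) = 0.0216762
  L_C = 2.93·e^(−2.93·2.10) = 2.93·e^(−6.1530) = 0.00623238
Multiply by the mixture weights:
  π_A·L_A = 0.39 × 0.170908 = 0.0666539
  π_B·L_B = 0.20 × 0.0216762 = 0.00433523
  π_C·L_C = 0.41 × 0.00623238 = 0.00255527
Evidence: 0.0666539 + 0.00433523 + 0.00255527 = 0.0735444
So the posterior for Class B is 0.00433523 / 0.0735444 ≈ 0.059.

0.059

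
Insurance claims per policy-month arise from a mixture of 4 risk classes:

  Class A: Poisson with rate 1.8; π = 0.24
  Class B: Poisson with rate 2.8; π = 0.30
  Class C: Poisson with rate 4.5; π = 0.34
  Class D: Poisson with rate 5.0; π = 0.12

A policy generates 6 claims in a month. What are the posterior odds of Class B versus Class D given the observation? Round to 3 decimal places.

Posterior odds = (P(Z=i) f_i(x)) / (P(Z=j) f_j(x)); the normalising sum cancels.
Component likelihoods at x = 6 claims:
  f_A = e^(−1.8)·1.8^6/6! = 0.00780859
  f_B = e^(−2.8)·2.8^6/6! = 0.0406997
  f_C = e^(−4.5)·4.5^6/6! = 0.12812
  f_D = e^(−5.0)·5.0^6/6! = 0.146223
0.0122099 / 0.0175467 ≈ 0.696

0.696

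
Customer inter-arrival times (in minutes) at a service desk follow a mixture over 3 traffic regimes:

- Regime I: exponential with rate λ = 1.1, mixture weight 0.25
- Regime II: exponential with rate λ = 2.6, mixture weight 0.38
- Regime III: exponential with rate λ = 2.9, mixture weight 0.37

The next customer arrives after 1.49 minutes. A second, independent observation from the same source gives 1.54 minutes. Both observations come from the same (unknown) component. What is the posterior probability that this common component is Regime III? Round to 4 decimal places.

The responsibility of component k is w_k f_k(x) divided by Σ_j w_j f_j(x).
Since both observations come from the same component, the likelihood for component k is f_k(x₁)·f_k(x₂).
  f_I = [0.213592] × [0.202161] = 0.0431799
  f_II = [0.0540153] × [0.0474306] = 0.00256197
  f_III = [0.0385311] × [0.0333303] = 0.00128425
Unnormalised posteriors:
  w_I·f_I = 0.25 × 0.0431799 = 0.010795
  w_II·f_II = 0.38 × 0.00256197 = 0.00097355
  w_III·f_III = 0.37 × 0.00128425 = 0.000475173
Denominator: 0.010795 + 0.00097355 + 0.000475173 = 0.0122437
Responsibility of Regime III: 0.000475173 / 0.0122437 ≈ 0.0388

0.0388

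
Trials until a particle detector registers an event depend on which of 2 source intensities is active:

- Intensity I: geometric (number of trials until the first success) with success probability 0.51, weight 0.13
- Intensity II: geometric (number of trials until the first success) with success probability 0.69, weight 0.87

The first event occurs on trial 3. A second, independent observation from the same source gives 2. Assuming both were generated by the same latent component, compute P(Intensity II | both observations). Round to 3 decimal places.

0.756

The responsibility of component k is π_k f_k(x) divided by Σ_j π_j f_j(x).
Since both observations come from the same component, the likelihood for component k is f_k(x₁)·f_k(x₂).
  L_I = [0.122451] × [0.2499] = 0.0306005
  L_II = [0.066309] × [0.2139] = 0.0141835
Weight by the priors:
  π_I·L_I = 0.13 × 0.0306005 = 0.00397807
  π_II·L_II = 0.87 × 0.0141835 = 0.0123396
Denominator: 0.00397807 + 0.0123396 = 0.0163177
So the posterior for Intensity II is 0.0123396 / 0.0163177 ≈ 0.756.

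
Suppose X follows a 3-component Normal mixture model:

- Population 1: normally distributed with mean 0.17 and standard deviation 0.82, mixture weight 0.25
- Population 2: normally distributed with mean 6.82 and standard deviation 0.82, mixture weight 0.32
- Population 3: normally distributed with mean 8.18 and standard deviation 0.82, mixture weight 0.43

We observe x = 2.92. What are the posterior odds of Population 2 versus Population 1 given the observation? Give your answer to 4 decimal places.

Since P(k|x) ∝ P(Z=k) f_k(x), the posterior odds are P(Z=i) f_i(x) / (P(Z=j) f_j(x)).
Evaluate each component's likelihood at the observed value:
  p_1 = (1/(0.82·√(2π)))·exp(−(2.92−0.17)²/(2·0.82²)) = 0.486515·exp(-5.62351) = 0.00175726
  p_2 = (1/(0.82·√(2π)))·exp(−(2.92−6.82)²/(2·0.82²)) = 0.486515·exp(-11.31023) = 5.95833e-06
  p_3 = (1/(0.82·√(2π)))·exp(−(2.92−8.18)²/(2·0.82²)) = 0.486515·exp(-20.57377) = 5.64967e-10
Posterior odds = (P(Z=2)·p_2) / (P(Z=1)·p_1) = (0.32·5.95833e-06) / (0.25·0.00175726) = 1.90667e-06 / 0.000439315 ≈ 0.0043

0.0043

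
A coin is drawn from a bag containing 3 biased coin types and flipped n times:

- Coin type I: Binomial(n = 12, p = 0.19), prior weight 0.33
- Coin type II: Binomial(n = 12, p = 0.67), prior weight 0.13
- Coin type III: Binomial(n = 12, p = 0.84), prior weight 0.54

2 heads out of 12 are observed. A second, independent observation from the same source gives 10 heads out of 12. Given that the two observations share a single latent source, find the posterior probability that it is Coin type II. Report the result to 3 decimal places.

0.958

The responsibility of component k is w_k f_k(x) divided by Σ_j w_j f_j(x).
Since both observations come from the same component, the likelihood for component k is f_k(x₁)·f_k(x₂).
  f_I = [0.289669] × [2.65491e-06] = 7.69044e-07
  f_II = [0.000453767] × [0.131015] = 5.94501e-05
  f_III = [5.12038e-07] × [0.295513] = 1.51314e-07
Prior × likelihood for each component:
  w_I·f_I = 0.33 × 7.69044e-07 = 2.53785e-07
  w_II·f_II = 0.13 × 5.94501e-05 = 7.72852e-06
  w_III·f_III = 0.54 × 1.51314e-07 = 8.17096e-08
Normaliser: 2.53785e-07 + 7.72852e-06 + 8.17096e-08 = 8.06401e-06
Responsibility of Coin type II: 7.72852e-06 / 8.06401e-06 ≈ 0.958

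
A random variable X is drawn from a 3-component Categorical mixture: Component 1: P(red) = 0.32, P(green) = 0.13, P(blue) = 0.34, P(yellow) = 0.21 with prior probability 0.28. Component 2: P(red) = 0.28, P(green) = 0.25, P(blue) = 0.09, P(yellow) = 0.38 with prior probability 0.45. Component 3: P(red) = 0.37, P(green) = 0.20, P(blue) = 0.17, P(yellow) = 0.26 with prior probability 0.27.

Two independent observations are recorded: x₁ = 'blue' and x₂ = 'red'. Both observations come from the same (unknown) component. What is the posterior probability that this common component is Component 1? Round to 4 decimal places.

0.5182

Posterior ∝ prior × likelihood, so P(k | x) ∝ π_k f_k(x); normalise over all components.
Since both observations come from the same component, the likelihood for component k is f_k(x₁)·f_k(x₂).
  p_1 = [0.34] × [0.32] = 0.1088
  p_2 = [0.09] × [0.28] = 0.0252
  p_3 = [0.17] × [0.37] = 0.0629
Unnormalised posteriors:
  π_1·p_1 = 0.28 × 0.1088 = 0.030464
  π_2·p_2 = 0.45 × 0.0252 = 0.01134
  π_3·p_3 = 0.27 × 0.0629 = 0.016983
Evidence: 0.030464 + 0.01134 + 0.016983 = 0.058787
P(Component 1 | x₁,x₂) ≈ 0.5182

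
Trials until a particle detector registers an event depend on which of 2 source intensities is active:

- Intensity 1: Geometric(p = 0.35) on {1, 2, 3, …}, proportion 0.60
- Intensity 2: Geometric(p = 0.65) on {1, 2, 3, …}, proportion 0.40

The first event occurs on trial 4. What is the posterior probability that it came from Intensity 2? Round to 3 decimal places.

Posterior ∝ prior × likelihood, so P(k | x) ∝ P(Z=k) f_k(x); normalise over all components.
Geometric probabilities:
  L_1 = 0.35·(1−0.35)^3 = 0.35·0.274625 = 0.0961188
  L_2 = 0.65·(1−0.65)^3 = 0.65·0.042875 = 0.0278687
Unnormalised posteriors:
  P(Z=1)·L_1 = 0.60 × 0.0961188 = 0.0576713
  P(Z=2)·L_2 = 0.40 × 0.0278687 = 0.0111475
Evidence: 0.0576713 + 0.0111475 = 0.0688187
P(Intensity 2 | the observation) ≈ 0.162

0.162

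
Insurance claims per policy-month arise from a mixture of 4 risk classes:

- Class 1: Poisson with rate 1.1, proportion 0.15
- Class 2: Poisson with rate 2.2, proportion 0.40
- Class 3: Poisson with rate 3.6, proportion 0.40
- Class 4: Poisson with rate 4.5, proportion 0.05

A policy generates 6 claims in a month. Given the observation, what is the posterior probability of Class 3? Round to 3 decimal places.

Apply Bayes' rule: the posterior for each component is proportional to its prior times its likelihood at x.
Poisson probabilities:
  f_1 = e^(−1.1)·1.1^6/6! = 0.00081903
  f_2 = e^(−2.2)·2.2^6/6! = 0.0174484
  f_3 = e^(−3.6)·3.6^6/6! = 0.0826081
  f_4 = e^(−4.5)·4.5^6/6! = 0.12812
Multiply by the mixture weights:
  w_1·f_1 = 0.15 × 0.00081903 = 0.000122854
  w_2·f_2 = 0.40 × 0.0174484 = 0.00697936
  w_3·f_3 = 0.40 × 0.0826081 = 0.0330432
  w_4·f_4 = 0.05 × 0.12812 = 0.00640601
Evidence: 0.000122854 + 0.00697936 + 0.0330432 + 0.00640601 = 0.0465514
Responsibility of Class 3: 0.0330432 / 0.0465514 ≈ 0.710

0.710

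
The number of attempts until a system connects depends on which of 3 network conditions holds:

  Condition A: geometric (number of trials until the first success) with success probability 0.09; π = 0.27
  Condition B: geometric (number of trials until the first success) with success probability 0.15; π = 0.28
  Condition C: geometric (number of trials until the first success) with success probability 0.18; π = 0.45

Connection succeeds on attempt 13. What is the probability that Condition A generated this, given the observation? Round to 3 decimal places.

0.368

The responsibility of component k is π_k f_k(x) divided by Σ_j π_j f_j(x).
Evaluate each component's likelihood at the observed value:
  p_A = 0.09·(1−0.09)^12 = 0.09·0.322475 = 0.0290228
  p_B = 0.15·(1−0.15)^12 = 0.15·0.142242 = 0.0213363
  p_C = 0.18·(1−0.18)^12 = 0.18·0.0924201 = 0.0166356
Prior × likelihood for each component:
  π_A·p_A = 0.27 × 0.0290228 = 0.00783615
  π_B·p_B = 0.28 × 0.0213363 = 0.00597415
  π_C·p_C = 0.45 × 0.0166356 = 0.00748602
Normaliser: 0.00783615 + 0.00597415 + 0.00748602 = 0.0212963
P(Condition A | data) = 0.00783615 / 0.0212963 ≈ 0.368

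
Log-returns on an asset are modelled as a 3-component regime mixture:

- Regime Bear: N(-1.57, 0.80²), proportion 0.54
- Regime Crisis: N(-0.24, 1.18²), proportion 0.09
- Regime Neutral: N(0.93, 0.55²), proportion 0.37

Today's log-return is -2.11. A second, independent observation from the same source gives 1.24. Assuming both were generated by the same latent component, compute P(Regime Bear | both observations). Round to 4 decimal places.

0.1436

By Bayes' theorem, P(k | x) = P(Z=k) f_k(x) / Σ_j P(Z=j) f_j(x).
Since both observations come from the same component, the likelihood for component k is f_k(x₁)·f_k(x₂).
  f_Bear = [(1/(0.80·√(2π)))·exp(−(-2.11−-1.57)²/(2·0.80²)) = 0.498678·exp(-0.22781) = 0.397084] × [0.00104408] = 0.000414586
  f_Crisis = [(1/(1.18·√(2π)))·exp(−(-2.11−-0.24)²/(2·1.18²)) = 0.338087·exp(-1.25571) = 0.096312] × [0.153968] = 0.014829
  f_Neutral = [(1/(0.55·√(2π)))·exp(−(-2.11−0.93)²/(2·0.55²)) = 0.725350·exp(-15.27537) = 1.68476e-07] × [0.618818] = 1.04256e-07
Prior × likelihood for each component:
  P(Z=Bear)·f_Bear = 0.54 × 0.000414586 = 0.000223876
  P(Z=Crisis)·f_Crisis = 0.09 × 0.014829 = 0.00133461
  P(Z=Neutral)·f_Neutral = 0.37 × 1.04256e-07 = 3.85747e-08
Normaliser: 0.000223876 + 0.00133461 + 3.85747e-08 = 0.00155852
P(Regime Bear | x₁, x₂) = 0.000223876 / 0.00155852 ≈ 0.1436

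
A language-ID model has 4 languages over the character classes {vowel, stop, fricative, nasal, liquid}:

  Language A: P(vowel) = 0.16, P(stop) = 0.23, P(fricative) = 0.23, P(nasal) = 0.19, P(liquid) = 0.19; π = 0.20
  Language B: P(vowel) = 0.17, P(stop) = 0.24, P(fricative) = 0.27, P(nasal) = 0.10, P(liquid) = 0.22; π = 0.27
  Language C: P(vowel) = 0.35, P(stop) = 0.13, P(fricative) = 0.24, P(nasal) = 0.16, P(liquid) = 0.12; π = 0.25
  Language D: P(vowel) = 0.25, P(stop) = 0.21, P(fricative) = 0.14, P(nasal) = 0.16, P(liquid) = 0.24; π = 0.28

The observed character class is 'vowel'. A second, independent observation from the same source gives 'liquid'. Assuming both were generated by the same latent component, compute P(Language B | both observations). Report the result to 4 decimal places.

0.2323

Apply Bayes' rule: the posterior for each component is proportional to its prior times its likelihood at x.
Since both observations come from the same component, the likelihood for component k is f_k(x₁)·f_k(x₂).
  p_A = [P(vowel | comp) = 0.16] × [0.19] = 0.0304
  p_B = [P(vowel | comp) = 0.17] × [0.22] = 0.0374
  p_C = [P(vowel | comp) = 0.35] × [0.12] = 0.042
  p_D = [P(vowel | comp) = 0.25] × [0.24] = 0.06
Multiply by the mixture weights:
  π_A·p_A = 0.20 × 0.0304 = 0.00608
  π_B·p_B = 0.27 × 0.0374 = 0.010098
  π_C·p_C = 0.25 × 0.042 = 0.0105
  π_D·p_D = 0.28 × 0.06 = 0.0168
Denominator: 0.00608 + 0.010098 + 0.0105 + 0.0168 = 0.043478
P(Language B | x₁,x₂) = 0.010098 / 0.043478 ≈ 0.2323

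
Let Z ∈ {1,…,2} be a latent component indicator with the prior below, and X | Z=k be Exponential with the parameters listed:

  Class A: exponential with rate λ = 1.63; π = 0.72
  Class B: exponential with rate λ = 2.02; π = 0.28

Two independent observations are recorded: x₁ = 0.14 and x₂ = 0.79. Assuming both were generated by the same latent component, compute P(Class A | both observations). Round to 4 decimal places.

0.7064

Posterior ∝ prior × likelihood, so P(k | x) ∝ w_k f_k(x); normalise over all components.
Since both observations come from the same component, the likelihood for component k is f_k(x₁)·f_k(x₂).
  L_A = [1.29742] × [0.449725] = 0.583483
  L_B = [1.52241] × [0.409547] = 0.623501
Unnormalised posteriors:
  w_A·L_A = 0.72 × 0.583483 = 0.420108
  w_B·L_B = 0.28 × 0.623501 = 0.17458
Evidence: 0.420108 + 0.17458 = 0.594688
P(Class A | x₁, x₂) ≈ 0.7064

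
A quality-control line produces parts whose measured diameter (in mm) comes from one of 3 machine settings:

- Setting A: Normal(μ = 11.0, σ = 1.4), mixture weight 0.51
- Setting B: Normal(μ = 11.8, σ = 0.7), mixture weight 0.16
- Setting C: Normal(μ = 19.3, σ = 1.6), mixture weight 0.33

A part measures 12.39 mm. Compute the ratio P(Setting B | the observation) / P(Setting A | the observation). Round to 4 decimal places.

0.7201

The posterior odds equal the prior odds times the likelihood ratio: (P(Z=i)/P(Z=j))·(f_i(x)/f_j(x)).
Component likelihoods at x = 12.39 mm:
  p_A = (1/(1.4·√(2π)))·exp(−(12.39−11.0)²/(2·1.4²)) = 0.284959·exp(-0.49288) = 0.174071
  p_B = (1/(0.7·√(2π)))·exp(−(12.39−11.8)²/(2·0.7²)) = 0.569918·exp(-0.35520) = 0.39953
  p_C = (1/(1.6·√(2π)))·exp(−(12.39−19.3)²/(2·1.6²)) = 0.249339·exp(-9.32580) = 2.2215e-05
Posterior odds = (P(Z=B)·p_B) / (P(Z=A)·p_A) = (0.16·0.39953) / (0.51·0.174071) = 0.0639247 / 0.0887761 ≈ 0.7201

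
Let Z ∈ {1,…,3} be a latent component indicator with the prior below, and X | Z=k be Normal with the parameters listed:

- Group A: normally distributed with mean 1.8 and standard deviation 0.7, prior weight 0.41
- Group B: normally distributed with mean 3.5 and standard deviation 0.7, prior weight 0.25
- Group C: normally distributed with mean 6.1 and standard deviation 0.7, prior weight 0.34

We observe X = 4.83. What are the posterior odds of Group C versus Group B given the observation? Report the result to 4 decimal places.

1.5947

Only the two components matter; the odds are (P(Z=i) f_i(x)) / (P(Z=j) f_j(x)).
Component likelihoods at x = 4.83:
  f_A = 4.86661e-05
  f_B = 0.0937369
  f_C = 0.109911
Odds = (0.34/0.25) × (0.109911/0.0937369) = 1.36 × 1.17255 ≈ 1.5947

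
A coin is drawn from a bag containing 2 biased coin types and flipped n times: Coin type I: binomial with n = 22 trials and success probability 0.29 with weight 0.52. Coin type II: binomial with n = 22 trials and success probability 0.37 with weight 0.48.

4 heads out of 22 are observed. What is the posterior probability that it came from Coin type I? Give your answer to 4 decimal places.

0.7786

By Bayes' theorem, P(k | x) = w_k f_k(x) / Σ_j w_j f_j(x).
Evaluate each component's likelihood at the observed value:
  f_I = C(22,4)·0.29^4·0.71^18 = 7315·0.00707281·0.00210209 = 0.108757
  f_II = C(22,4)·0.37^4·0.63^18 = 7315·0.0187416·0.000244416 = 0.0335082
Multiply by the mixture weights:
  w_I·f_I = 0.52 × 0.108757 = 0.0565536
  w_II·f_II = 0.48 × 0.0335082 = 0.0160839
Denominator: 0.0565536 + 0.0160839 = 0.0726375
P(Coin type I | the observation) ≈ 0.7786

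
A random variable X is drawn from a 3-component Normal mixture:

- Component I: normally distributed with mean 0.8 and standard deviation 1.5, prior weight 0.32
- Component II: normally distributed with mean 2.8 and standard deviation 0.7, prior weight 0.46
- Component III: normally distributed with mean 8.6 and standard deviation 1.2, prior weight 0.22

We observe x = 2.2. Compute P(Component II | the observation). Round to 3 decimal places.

0.767

The responsibility of component k is π_k f_k(x) divided by Σ_j π_j f_j(x).
Evaluate each component's likelihood at the observed value:
  L_I = 0.172052
  L_II = 0.394707
  L_III = 2.21358e-07
Prior × likelihood for each component:
  π_I·L_I = 0.32 × 0.172052 = 0.0550566
  π_II·L_II = 0.46 × 0.394707 = 0.181565
  π_III·L_III = 0.22 × 2.21358e-07 = 4.86989e-08
Sum: 0.0550566 + 0.181565 + 4.86989e-08 = 0.236622
So the posterior for Component II is 0.181565 / 0.236622 ≈ 0.767.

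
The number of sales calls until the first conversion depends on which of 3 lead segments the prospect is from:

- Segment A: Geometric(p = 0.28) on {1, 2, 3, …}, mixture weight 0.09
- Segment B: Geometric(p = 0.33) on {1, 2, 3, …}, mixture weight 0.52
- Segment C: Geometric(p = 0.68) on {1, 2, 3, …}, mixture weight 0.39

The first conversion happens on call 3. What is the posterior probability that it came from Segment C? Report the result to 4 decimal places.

Posterior ∝ prior × likelihood, so P(k | x) ∝ P(Z=k) f_k(x); normalise over all components.
Evaluate each component's likelihood at the observed value:
  p_A = 0.28·(1−0.28)^2 = 0.28·0.5184 = 0.145152
  p_B = 0.33·(1−0.33)^2 = 0.33·0.4489 = 0.148137
  p_C = 0.68·(1−0.68)^2 = 0.68·0.1024 = 0.069632
Multiply by the mixture weights:
  P(Z=A)·p_A = 0.09 × 0.145152 = 0.0130637
  P(Z=B)·p_B = 0.52 × 0.148137 = 0.0770312
  P(Z=C)·p_C = 0.39 × 0.069632 = 0.0271565
Marginal: 0.0130637 + 0.0770312 + 0.0271565 = 0.117251
Responsibility of Segment C: 0.0271565 / 0.117251 ≈ 0.2316

0.2316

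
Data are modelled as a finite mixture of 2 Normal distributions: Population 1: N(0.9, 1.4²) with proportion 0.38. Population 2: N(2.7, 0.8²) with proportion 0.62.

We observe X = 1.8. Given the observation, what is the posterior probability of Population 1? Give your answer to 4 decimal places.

0.3491

Posterior ∝ prior × likelihood, so P(k | x) ∝ w_k f_k(x); normalise over all components.
Evaluate each component's likelihood at the observed value:
  p_1 = (1/(1.4·√(2π)))·exp(−(1.8−0.9)²/(2·1.4²)) = 0.284959·exp(-0.20663) = 0.231762
  p_2 = (1/(0.8·√(2π)))·exp(−(1.8−2.7)²/(2·0.8²)) = 0.498678·exp(-0.63281) = 0.264846
Unnormalised posteriors:
  w_1·p_1 = 0.38 × 0.231762 = 0.0880696
  w_2·p_2 = 0.62 × 0.264846 = 0.164204
Marginal: 0.0880696 + 0.164204 = 0.252274
P(Population 1 | data) ≈ 0.3491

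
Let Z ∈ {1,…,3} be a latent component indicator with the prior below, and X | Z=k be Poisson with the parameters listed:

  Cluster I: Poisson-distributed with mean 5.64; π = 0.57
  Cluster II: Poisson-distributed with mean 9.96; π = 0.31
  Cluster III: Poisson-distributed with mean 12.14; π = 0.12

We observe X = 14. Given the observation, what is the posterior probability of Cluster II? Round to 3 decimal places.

0.572

Apply Bayes' rule: the posterior for each component is proportional to its prior times its likelihood at x.
Poisson probabilities:
  f_I = e^(−5.64)·5.64^14/14! = 0.00134301
  f_II = e^(−9.96)·9.96^14/14! = 0.0512447
  f_III = e^(−12.14)·12.14^14/14! = 0.0925376
Multiply by the mixture weights:
  P(Z=I)·f_I = 0.57 × 0.00134301 = 0.000765514
  P(Z=II)·f_II = 0.31 × 0.0512447 = 0.0158859
  P(Z=III)·f_III = 0.12 × 0.0925376 = 0.0111045
Normaliser: 0.000765514 + 0.0158859 + 0.0111045 = 0.0277559
P(Cluster II | the observation) = 0.0158859 / 0.0277559 ≈ 0.572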